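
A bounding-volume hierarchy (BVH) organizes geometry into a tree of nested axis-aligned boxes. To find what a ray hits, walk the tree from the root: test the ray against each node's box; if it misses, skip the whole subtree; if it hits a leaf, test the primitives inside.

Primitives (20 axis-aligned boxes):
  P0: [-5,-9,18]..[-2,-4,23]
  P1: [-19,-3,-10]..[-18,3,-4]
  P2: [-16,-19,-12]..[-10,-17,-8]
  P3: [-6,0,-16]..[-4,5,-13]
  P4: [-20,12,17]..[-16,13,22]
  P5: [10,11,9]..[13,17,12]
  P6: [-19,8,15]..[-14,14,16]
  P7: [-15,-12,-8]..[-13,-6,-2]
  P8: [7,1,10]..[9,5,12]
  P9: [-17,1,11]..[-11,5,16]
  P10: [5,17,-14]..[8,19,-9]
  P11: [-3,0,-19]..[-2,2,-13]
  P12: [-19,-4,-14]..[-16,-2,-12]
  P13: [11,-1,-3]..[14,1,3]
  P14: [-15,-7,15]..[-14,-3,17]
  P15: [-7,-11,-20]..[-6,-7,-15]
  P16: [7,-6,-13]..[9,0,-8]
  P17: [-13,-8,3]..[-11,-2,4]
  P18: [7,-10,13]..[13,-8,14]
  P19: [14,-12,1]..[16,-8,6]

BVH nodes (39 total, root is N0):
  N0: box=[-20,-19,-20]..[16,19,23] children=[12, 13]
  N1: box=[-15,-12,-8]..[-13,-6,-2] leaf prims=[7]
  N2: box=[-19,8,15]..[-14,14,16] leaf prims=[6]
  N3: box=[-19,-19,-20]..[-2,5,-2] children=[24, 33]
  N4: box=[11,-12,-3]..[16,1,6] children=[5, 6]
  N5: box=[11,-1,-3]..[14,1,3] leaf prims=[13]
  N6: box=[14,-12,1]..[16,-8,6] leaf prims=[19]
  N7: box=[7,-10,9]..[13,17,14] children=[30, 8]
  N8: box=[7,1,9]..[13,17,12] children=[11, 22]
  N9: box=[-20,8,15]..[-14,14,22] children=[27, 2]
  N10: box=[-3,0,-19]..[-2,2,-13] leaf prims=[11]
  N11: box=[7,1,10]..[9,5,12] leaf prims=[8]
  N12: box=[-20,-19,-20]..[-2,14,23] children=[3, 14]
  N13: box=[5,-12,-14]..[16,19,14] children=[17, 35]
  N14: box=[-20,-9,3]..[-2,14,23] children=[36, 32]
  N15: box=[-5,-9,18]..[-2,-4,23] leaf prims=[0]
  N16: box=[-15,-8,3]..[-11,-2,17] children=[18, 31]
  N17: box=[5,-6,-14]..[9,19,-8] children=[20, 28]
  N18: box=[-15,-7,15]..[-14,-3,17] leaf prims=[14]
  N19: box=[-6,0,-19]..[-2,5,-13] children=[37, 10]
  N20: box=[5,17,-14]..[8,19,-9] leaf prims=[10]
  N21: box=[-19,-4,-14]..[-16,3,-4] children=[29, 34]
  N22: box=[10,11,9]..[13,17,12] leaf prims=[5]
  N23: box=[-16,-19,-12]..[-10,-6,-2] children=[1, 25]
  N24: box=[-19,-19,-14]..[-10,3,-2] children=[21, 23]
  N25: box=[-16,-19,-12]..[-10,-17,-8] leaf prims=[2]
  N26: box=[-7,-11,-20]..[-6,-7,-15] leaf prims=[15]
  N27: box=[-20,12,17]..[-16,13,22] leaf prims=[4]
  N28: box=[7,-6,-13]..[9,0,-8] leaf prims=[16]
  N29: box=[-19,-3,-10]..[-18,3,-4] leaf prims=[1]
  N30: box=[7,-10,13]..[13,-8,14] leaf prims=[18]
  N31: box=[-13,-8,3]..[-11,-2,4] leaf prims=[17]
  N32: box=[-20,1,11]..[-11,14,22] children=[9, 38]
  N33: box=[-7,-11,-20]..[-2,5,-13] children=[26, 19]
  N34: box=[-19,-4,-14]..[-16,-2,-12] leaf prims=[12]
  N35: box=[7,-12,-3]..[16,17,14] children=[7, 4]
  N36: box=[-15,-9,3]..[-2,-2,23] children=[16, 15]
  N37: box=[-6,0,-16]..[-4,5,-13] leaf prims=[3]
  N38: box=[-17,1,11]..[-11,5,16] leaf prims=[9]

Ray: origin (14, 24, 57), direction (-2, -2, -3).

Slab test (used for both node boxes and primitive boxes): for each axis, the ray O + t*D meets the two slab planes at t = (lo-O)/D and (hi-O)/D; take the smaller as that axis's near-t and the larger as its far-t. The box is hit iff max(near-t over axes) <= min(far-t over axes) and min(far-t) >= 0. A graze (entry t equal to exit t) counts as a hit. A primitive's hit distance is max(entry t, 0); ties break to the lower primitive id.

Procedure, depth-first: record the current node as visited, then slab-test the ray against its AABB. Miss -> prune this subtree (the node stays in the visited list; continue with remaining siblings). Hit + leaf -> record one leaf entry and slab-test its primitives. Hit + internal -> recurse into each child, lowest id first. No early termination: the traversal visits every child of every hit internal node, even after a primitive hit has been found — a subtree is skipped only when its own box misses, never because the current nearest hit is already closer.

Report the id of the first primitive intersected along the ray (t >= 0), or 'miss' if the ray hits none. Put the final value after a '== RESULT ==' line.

Walk:
N0 x:[-1,17] y:[5/2,43/2] z:[34/3,77/3] -> hit [34/3,17], descend [12, 13]
  N12 x:[8,17] y:[5,43/2] z:[34/3,77/3] -> hit [34/3,17], descend [3, 14]
    N3 x:[8,33/2] y:[19/2,43/2] z:[59/3,77/3] -> miss, prune
    N14 x:[8,17] y:[5,33/2] z:[34/3,18] -> hit [34/3,33/2], descend [32, 36]
      N32 x:[25/2,17] y:[5,23/2] z:[35/3,46/3] -> miss, prune
      N36 x:[8,29/2] y:[13,33/2] z:[34/3,18] -> hit [13,29/2], descend [15, 16]
        N15 x:[8,19/2] y:[14,33/2] z:[34/3,13] -> miss, prune
        N16 x:[25/2,29/2] y:[13,16] z:[40/3,18] -> hit [40/3,29/2], descend [18, 31]
          N18 x:[14,29/2] y:[27/2,31/2] z:[40/3,14] -> hit [14,14] leaf, test {P14@t=14}
          N31 x:[25/2,27/2] y:[13,16] z:[53/3,18] -> miss, prune
  N13 x:[-1,9/2] y:[5/2,18] z:[43/3,71/3] -> miss, prune

11 AABB tests over nodes [0, 12, 3, 14, 32, 36, 15, 16, 18, 31, 13]; 1 leaf entered; closest P14.

== RESULT ==
14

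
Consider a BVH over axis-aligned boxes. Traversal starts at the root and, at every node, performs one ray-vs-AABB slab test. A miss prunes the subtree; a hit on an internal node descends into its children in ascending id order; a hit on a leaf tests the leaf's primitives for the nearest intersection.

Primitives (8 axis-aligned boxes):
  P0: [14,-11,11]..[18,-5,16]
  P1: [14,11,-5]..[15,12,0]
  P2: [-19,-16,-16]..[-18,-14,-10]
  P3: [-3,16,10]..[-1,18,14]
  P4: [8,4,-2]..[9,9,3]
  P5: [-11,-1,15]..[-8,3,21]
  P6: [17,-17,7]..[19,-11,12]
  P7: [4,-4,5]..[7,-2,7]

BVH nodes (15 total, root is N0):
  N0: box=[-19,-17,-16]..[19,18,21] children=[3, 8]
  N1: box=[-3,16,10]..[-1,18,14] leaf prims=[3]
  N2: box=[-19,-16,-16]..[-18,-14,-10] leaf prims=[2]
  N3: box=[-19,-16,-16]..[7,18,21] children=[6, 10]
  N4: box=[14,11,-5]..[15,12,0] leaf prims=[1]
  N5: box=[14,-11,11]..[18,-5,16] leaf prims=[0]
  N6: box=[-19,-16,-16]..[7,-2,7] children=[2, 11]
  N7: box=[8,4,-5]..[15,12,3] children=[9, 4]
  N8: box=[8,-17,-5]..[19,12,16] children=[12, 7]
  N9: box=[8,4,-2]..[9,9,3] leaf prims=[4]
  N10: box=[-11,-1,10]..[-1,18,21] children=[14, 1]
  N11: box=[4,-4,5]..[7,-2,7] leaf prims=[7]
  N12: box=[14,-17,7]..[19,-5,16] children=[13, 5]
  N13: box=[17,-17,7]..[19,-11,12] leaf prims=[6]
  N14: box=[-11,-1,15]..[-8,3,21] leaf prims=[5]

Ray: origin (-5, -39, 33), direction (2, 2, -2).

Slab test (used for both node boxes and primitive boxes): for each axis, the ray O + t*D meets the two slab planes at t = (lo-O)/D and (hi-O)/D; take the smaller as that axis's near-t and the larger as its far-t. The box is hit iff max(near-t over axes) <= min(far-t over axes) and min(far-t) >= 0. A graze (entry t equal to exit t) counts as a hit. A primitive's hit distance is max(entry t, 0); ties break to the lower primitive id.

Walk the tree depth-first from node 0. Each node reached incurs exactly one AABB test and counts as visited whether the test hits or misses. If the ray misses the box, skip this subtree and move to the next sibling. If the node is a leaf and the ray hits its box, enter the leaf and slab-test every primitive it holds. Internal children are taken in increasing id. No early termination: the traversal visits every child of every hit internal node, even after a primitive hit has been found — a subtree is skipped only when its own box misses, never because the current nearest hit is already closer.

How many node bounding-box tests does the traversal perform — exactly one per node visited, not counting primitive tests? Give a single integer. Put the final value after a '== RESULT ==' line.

Trace the traversal:
N0 x:[-7,12] y:[11,57/2] z:[6,49/2] -> hit [11,12], descend [3, 8]
  N3 x:[-7,6] y:[23/2,57/2] z:[6,49/2] -> miss, prune
  N8 x:[13/2,12] y:[11,51/2] z:[17/2,19] -> hit [11,12], descend [7, 12]
    N7 x:[13/2,10] y:[43/2,51/2] z:[15,19] -> miss, prune
    N12 x:[19/2,12] y:[11,17] z:[17/2,13] -> hit [11,12], descend [5, 13]
      N5 x:[19/2,23/2] y:[14,17] z:[17/2,11] -> miss, prune
      N13 x:[11,12] y:[11,14] z:[21/2,13] -> hit [11,12] leaf, test {P6@t=11}

7 AABB tests over nodes [0, 3, 8, 7, 12, 5, 13]; 1 leaf entered; closest P6.

== RESULT ==
7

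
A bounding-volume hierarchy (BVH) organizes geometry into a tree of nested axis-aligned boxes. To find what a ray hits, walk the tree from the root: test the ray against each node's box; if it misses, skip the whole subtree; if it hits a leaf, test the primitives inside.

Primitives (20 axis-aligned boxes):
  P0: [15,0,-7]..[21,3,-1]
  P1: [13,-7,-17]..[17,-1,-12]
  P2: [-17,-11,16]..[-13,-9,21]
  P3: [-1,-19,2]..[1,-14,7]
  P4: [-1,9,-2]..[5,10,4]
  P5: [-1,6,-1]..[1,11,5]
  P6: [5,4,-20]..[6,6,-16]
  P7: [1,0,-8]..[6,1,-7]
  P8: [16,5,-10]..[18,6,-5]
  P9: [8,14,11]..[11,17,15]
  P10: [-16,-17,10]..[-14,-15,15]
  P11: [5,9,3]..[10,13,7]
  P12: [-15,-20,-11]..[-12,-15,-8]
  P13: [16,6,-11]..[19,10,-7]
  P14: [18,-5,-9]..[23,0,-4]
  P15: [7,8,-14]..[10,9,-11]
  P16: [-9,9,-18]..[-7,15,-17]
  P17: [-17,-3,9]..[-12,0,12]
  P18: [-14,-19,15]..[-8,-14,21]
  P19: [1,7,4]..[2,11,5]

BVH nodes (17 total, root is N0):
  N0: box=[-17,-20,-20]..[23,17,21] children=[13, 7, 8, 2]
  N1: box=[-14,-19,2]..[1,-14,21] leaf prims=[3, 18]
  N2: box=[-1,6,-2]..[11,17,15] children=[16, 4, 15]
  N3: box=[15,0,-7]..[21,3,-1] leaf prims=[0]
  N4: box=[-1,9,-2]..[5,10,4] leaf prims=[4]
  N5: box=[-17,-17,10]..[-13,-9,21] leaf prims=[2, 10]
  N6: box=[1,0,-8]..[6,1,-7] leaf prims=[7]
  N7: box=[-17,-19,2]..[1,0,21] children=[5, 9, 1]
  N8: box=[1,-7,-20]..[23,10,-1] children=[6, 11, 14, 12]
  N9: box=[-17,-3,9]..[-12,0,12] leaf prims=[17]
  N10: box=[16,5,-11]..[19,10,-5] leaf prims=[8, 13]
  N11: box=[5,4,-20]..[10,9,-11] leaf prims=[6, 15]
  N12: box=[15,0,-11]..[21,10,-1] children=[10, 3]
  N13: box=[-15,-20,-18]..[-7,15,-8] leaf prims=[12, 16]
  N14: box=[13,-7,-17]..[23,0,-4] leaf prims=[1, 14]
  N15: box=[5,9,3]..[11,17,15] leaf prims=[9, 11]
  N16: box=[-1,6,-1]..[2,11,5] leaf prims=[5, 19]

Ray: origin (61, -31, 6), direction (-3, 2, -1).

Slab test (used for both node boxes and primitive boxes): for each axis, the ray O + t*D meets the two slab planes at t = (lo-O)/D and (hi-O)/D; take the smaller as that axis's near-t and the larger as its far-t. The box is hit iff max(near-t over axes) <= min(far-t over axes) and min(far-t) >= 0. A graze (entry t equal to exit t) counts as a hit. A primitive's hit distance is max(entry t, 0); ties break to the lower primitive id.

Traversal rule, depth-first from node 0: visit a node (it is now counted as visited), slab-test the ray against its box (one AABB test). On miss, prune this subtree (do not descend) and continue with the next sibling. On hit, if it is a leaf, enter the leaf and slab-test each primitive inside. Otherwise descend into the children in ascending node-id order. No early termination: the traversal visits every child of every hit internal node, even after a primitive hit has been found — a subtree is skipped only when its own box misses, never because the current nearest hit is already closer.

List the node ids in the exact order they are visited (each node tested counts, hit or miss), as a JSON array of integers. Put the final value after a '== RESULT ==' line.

Traverse from the root:
N0 x:[38/3,26] y:[11/2,24] z:[-15,26] -> hit [38/3,24], descend [2, 7, 8, 13]
  N2 x:[50/3,62/3] y:[37/2,24] z:[-9,8] -> miss, prune
  N7 x:[20,26] y:[6,31/2] z:[-15,4] -> miss, prune
  N8 x:[38/3,20] y:[12,41/2] z:[7,26] -> hit [38/3,20], descend [6, 11, 12, 14]
    N6 x:[55/3,20] y:[31/2,16] z:[13,14] -> miss, prune
    N11 x:[17,56/3] y:[35/2,20] z:[17,26] -> hit [35/2,56/3] leaf, test {P6(miss), P15(miss)}
    N12 x:[40/3,46/3] y:[31/2,41/2] z:[7,17] -> miss, prune
    N14 x:[38/3,16] y:[12,31/2] z:[10,23] -> hit [38/3,31/2] leaf, test {P1(miss), P14@t=13}
  N13 x:[68/3,76/3] y:[11/2,23] z:[14,24] -> hit [68/3,23] leaf, test {P12(miss), P16@t=23}

Summary -> nodes [0, 2, 7, 8, 6, 11, 12, 14, 13]; box-tests=9; leaf-entries=3; first=P14

== RESULT ==
[0, 2, 7, 8, 6, 11, 12, 14, 13]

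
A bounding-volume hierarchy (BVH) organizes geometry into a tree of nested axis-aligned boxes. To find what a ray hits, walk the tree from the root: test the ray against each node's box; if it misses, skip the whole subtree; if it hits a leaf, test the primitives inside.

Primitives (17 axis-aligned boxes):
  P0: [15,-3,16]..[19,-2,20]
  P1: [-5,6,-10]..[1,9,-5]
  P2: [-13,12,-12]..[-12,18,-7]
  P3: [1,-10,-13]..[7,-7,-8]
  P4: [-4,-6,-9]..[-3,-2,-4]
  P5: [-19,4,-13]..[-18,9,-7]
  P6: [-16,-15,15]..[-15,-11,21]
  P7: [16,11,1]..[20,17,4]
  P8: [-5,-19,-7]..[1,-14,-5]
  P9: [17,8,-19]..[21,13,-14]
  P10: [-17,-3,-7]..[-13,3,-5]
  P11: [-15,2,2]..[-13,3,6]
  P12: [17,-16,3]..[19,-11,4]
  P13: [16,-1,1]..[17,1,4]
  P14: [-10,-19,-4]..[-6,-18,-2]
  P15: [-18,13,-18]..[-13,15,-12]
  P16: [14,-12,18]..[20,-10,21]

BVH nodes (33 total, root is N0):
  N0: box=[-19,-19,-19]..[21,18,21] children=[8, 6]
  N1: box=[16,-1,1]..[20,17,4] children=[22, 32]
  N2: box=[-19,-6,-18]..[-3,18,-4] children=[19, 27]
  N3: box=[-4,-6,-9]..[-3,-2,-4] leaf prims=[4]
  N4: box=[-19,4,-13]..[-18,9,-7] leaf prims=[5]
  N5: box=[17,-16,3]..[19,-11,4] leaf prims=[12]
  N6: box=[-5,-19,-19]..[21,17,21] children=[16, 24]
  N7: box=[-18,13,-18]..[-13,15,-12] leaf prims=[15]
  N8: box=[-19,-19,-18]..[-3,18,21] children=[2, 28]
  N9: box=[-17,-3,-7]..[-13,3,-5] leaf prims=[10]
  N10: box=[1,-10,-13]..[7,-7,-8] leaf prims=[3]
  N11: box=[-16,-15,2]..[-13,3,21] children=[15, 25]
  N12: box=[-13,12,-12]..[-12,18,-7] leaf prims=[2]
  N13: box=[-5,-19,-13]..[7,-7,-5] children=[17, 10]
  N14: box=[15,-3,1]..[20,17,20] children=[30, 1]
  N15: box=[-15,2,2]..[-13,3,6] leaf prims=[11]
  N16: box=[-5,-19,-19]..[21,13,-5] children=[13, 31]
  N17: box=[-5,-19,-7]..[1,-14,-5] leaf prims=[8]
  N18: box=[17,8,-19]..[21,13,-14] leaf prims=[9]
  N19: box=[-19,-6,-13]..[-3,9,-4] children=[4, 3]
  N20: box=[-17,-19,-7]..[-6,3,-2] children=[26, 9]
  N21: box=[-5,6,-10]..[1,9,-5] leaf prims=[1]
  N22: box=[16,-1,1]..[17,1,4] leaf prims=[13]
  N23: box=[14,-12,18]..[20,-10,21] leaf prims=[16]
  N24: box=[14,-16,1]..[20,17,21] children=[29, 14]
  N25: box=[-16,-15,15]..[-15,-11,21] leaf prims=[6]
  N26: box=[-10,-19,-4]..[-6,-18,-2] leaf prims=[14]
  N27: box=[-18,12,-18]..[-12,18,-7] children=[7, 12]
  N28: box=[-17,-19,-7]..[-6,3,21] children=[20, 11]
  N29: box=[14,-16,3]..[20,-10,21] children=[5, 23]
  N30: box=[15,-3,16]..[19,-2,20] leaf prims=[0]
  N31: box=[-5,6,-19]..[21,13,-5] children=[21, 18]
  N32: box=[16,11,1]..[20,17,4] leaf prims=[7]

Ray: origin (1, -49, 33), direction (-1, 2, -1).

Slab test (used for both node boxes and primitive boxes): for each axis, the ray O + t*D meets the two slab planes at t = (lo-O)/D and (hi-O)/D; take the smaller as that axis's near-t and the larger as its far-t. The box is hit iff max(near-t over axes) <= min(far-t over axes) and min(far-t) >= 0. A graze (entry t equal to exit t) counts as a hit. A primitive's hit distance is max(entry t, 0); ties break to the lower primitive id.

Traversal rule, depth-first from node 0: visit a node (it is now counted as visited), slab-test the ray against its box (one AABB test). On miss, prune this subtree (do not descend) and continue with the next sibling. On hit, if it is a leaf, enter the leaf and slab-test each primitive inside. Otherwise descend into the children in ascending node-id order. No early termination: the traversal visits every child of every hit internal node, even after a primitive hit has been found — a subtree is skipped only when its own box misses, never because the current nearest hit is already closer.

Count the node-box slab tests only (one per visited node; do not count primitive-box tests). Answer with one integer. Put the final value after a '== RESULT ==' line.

Trace the traversal:
N0 x:[-20,20] y:[15,67/2] z:[12,52] -> hit [15,20], descend [6, 8]
  N6 x:[-20,6] y:[15,33] z:[12,52] -> miss, prune
  N8 x:[4,20] y:[15,67/2] z:[12,51] -> hit [15,20], descend [2, 28]
    N2 x:[4,20] y:[43/2,67/2] z:[37,51] -> miss, prune
    N28 x:[7,18] y:[15,26] z:[12,40] -> hit [15,18], descend [11, 20]
      N11 x:[14,17] y:[17,26] z:[12,31] -> hit [17,17], descend [15, 25]
        N15 x:[14,16] y:[51/2,26] z:[27,31] -> miss, prune
        N25 x:[16,17] y:[17,19] z:[12,18] -> hit [17,17] leaf, test {P6@t=17}
      N20 x:[7,18] y:[15,26] z:[35,40] -> miss, prune

Summary -> nodes [0, 6, 8, 2, 28, 11, 15, 25, 20]; box-tests=9; leaf-entries=1; first=P6

== RESULT ==
9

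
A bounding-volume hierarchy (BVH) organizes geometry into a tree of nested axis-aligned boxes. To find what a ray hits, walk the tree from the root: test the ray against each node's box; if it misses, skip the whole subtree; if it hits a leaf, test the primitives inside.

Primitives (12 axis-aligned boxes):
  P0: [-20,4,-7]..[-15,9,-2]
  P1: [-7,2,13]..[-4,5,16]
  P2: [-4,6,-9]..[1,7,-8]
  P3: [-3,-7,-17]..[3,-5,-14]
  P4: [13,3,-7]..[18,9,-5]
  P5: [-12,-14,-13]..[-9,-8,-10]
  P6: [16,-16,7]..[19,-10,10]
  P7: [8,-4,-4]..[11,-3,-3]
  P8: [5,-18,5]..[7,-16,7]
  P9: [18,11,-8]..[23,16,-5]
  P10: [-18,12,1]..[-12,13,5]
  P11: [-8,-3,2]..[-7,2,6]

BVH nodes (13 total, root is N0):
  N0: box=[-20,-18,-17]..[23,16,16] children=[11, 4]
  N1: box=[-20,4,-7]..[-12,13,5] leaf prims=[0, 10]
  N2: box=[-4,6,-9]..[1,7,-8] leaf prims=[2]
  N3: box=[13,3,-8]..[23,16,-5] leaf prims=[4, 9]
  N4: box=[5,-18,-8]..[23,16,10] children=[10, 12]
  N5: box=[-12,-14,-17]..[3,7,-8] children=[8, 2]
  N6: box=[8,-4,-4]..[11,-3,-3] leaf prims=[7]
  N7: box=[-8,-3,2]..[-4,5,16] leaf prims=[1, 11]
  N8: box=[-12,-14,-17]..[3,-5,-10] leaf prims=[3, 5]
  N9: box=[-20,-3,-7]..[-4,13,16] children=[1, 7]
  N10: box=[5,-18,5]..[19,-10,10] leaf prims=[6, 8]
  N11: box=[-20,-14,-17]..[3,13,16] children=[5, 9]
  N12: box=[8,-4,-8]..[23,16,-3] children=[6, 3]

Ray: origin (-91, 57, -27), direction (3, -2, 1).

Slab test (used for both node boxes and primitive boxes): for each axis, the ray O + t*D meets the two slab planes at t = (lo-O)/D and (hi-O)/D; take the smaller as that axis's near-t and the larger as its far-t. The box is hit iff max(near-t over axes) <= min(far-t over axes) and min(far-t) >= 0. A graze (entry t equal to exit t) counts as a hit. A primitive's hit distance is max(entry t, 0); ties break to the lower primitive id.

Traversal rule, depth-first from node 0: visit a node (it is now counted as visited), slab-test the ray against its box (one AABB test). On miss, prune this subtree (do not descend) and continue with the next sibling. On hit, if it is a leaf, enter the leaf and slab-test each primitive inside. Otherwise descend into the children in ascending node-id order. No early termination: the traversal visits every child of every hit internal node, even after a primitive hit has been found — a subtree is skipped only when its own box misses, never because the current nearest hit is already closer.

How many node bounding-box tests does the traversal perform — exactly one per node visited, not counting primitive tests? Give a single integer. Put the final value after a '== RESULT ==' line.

Walk:
N0 x:[71/3,38] y:[41/2,75/2] z:[10,43] -> hit [71/3,75/2], descend [4, 11]
  N4 x:[32,38] y:[41/2,75/2] z:[19,37] -> hit [32,37], descend [10, 12]
    N10 x:[32,110/3] y:[67/2,75/2] z:[32,37] -> hit [67/2,110/3] leaf, test {P6@t=107/3, P8(miss)}
    N12 x:[33,38] y:[41/2,61/2] z:[19,24] -> miss, prune
  N11 x:[71/3,94/3] y:[22,71/2] z:[10,43] -> hit [71/3,94/3], descend [5, 9]
    N5 x:[79/3,94/3] y:[25,71/2] z:[10,19] -> miss, prune
    N9 x:[71/3,29] y:[22,30] z:[20,43] -> hit [71/3,29], descend [1, 7]
      N1 x:[71/3,79/3] y:[22,53/2] z:[20,32] -> hit [71/3,79/3] leaf, test {P0@t=24, P10(miss)}
      N7 x:[83/3,29] y:[26,30] z:[29,43] -> hit [29,29] leaf, test {P1(miss), P11(miss)}

Summary -> nodes [0, 4, 10, 12, 11, 5, 9, 1, 7]; box-tests=9; leaf-entries=3; first=P0

== RESULT ==
9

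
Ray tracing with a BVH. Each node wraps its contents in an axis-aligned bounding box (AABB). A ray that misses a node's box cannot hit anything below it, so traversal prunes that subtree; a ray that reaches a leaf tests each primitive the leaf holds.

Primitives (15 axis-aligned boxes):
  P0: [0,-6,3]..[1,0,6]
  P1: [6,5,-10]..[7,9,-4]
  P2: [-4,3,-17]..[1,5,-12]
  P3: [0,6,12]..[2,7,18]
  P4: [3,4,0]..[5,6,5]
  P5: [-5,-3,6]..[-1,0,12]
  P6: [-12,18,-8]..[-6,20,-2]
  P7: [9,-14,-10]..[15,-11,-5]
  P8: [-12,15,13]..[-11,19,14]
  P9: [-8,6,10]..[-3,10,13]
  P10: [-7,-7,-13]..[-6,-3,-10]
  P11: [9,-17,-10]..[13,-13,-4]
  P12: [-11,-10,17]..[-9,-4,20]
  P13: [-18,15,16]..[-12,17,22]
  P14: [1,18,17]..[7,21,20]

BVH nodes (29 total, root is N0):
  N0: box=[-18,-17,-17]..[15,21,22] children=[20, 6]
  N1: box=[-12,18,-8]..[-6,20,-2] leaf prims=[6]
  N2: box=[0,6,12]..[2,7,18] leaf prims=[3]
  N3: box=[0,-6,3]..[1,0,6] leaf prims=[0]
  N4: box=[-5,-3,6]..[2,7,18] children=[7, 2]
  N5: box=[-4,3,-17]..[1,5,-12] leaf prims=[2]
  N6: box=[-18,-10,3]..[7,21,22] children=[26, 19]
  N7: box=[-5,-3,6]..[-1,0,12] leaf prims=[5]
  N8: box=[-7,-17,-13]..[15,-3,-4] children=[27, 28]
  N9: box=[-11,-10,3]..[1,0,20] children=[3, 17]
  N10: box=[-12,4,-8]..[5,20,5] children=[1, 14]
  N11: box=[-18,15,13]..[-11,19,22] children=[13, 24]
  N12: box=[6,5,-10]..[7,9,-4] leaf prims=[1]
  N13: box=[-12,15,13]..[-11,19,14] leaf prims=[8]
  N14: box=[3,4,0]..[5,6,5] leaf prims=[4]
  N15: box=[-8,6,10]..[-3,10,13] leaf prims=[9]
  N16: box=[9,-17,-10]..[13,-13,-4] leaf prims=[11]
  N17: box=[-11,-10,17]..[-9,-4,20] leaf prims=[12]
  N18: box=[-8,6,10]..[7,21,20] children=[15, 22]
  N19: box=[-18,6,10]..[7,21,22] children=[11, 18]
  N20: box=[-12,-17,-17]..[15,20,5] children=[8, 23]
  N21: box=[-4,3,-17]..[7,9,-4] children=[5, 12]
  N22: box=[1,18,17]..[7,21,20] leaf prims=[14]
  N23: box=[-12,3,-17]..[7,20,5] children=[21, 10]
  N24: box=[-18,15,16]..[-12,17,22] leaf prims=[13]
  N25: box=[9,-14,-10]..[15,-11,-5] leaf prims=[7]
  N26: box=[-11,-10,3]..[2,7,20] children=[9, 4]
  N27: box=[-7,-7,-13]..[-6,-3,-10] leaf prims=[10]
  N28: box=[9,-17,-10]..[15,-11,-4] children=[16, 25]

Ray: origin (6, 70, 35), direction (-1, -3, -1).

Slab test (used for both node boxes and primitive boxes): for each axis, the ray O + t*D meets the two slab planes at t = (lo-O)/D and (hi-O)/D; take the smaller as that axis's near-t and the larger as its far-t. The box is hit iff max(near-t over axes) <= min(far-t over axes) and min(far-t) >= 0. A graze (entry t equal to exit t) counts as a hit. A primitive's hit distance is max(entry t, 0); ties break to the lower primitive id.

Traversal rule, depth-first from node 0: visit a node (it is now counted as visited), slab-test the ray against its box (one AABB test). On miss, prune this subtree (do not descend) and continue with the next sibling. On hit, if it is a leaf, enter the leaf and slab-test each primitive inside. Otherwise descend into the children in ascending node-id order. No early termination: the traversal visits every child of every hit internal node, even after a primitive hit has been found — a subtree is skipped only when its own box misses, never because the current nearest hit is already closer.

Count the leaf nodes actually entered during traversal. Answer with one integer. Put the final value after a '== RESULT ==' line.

Trace the traversal:
N0 x:[-9,24] y:[49/3,29] z:[13,52] -> hit [49/3,24], descend [6, 20]
  N6 x:[-1,24] y:[49/3,80/3] z:[13,32] -> hit [49/3,24], descend [19, 26]
    N19 x:[-1,24] y:[49/3,64/3] z:[13,25] -> hit [49/3,64/3], descend [11, 18]
      N11 x:[17,24] y:[17,55/3] z:[13,22] -> hit [17,55/3], descend [13, 24]
        N13 x:[17,18] y:[17,55/3] z:[21,22] -> miss, prune
        N24 x:[18,24] y:[53/3,55/3] z:[13,19] -> hit [18,55/3] leaf, test {P13@t=18}
      N18 x:[-1,14] y:[49/3,64/3] z:[15,25] -> miss, prune
    N26 x:[4,17] y:[21,80/3] z:[15,32] -> miss, prune
  N20 x:[-9,18] y:[50/3,29] z:[30,52] -> miss, prune

order=[0, 6, 19, 11, 13, 24, 18, 26, 20]  |boxes|=9  |leaves|=1  hit=P13

== RESULT ==
1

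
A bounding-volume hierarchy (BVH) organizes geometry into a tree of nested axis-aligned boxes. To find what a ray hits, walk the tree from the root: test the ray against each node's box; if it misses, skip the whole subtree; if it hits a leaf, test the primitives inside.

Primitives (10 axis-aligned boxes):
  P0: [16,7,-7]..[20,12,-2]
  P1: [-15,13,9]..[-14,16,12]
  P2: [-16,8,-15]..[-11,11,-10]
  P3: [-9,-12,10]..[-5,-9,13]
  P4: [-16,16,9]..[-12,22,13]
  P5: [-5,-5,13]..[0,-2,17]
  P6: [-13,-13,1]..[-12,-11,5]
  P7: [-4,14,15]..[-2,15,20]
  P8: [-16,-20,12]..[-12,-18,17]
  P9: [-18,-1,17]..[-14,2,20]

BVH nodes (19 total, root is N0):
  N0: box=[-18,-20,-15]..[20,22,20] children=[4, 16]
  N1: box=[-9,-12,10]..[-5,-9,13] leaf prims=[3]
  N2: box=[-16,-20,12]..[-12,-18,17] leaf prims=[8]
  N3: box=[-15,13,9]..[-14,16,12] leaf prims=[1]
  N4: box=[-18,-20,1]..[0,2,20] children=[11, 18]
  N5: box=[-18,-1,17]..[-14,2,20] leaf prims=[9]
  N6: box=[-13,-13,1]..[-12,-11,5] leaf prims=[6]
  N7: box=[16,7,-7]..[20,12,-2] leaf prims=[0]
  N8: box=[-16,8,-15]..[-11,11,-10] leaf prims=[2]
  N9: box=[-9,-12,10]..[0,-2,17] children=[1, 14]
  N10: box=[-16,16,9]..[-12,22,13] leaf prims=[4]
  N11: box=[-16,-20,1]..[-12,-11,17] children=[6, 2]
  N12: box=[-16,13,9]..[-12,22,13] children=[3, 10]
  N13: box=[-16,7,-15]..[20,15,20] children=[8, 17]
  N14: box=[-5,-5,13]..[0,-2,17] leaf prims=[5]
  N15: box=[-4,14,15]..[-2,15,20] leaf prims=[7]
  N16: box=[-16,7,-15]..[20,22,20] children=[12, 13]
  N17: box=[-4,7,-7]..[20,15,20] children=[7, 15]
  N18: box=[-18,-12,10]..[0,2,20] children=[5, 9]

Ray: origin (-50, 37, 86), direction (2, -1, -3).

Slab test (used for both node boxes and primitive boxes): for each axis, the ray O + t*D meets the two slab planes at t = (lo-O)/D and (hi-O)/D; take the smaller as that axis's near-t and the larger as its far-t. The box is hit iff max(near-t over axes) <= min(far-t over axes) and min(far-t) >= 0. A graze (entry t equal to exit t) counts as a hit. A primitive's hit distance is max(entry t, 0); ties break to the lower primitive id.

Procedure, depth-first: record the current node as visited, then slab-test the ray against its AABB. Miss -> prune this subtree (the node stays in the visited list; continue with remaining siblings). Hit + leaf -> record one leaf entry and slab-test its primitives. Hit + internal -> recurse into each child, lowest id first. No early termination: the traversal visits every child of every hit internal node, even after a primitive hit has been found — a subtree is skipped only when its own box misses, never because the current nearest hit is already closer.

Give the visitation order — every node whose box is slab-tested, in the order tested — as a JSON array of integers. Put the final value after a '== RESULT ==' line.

Traverse from the root:
N0 x:[16,35] y:[15,57] z:[22,101/3] -> hit [22,101/3], descend [4, 16]
  N4 x:[16,25] y:[35,57] z:[22,85/3] -> miss, prune
  N16 x:[17,35] y:[15,30] z:[22,101/3] -> hit [22,30], descend [12, 13]
    N12 x:[17,19] y:[15,24] z:[73/3,77/3] -> miss, prune
    N13 x:[17,35] y:[22,30] z:[22,101/3] -> hit [22,30], descend [8, 17]
      N8 x:[17,39/2] y:[26,29] z:[32,101/3] -> miss, prune
      N17 x:[23,35] y:[22,30] z:[22,31] -> hit [23,30], descend [7, 15]
        N7 x:[33,35] y:[25,30] z:[88/3,31] -> miss, prune
        N15 x:[23,24] y:[22,23] z:[22,71/3] -> hit [23,23] leaf, test {P7@t=23}

Summary -> nodes [0, 4, 16, 12, 13, 8, 17, 7, 15]; box-tests=9; leaf-entries=1; first=P7

== RESULT ==
[0, 4, 16, 12, 13, 8, 17, 7, 15]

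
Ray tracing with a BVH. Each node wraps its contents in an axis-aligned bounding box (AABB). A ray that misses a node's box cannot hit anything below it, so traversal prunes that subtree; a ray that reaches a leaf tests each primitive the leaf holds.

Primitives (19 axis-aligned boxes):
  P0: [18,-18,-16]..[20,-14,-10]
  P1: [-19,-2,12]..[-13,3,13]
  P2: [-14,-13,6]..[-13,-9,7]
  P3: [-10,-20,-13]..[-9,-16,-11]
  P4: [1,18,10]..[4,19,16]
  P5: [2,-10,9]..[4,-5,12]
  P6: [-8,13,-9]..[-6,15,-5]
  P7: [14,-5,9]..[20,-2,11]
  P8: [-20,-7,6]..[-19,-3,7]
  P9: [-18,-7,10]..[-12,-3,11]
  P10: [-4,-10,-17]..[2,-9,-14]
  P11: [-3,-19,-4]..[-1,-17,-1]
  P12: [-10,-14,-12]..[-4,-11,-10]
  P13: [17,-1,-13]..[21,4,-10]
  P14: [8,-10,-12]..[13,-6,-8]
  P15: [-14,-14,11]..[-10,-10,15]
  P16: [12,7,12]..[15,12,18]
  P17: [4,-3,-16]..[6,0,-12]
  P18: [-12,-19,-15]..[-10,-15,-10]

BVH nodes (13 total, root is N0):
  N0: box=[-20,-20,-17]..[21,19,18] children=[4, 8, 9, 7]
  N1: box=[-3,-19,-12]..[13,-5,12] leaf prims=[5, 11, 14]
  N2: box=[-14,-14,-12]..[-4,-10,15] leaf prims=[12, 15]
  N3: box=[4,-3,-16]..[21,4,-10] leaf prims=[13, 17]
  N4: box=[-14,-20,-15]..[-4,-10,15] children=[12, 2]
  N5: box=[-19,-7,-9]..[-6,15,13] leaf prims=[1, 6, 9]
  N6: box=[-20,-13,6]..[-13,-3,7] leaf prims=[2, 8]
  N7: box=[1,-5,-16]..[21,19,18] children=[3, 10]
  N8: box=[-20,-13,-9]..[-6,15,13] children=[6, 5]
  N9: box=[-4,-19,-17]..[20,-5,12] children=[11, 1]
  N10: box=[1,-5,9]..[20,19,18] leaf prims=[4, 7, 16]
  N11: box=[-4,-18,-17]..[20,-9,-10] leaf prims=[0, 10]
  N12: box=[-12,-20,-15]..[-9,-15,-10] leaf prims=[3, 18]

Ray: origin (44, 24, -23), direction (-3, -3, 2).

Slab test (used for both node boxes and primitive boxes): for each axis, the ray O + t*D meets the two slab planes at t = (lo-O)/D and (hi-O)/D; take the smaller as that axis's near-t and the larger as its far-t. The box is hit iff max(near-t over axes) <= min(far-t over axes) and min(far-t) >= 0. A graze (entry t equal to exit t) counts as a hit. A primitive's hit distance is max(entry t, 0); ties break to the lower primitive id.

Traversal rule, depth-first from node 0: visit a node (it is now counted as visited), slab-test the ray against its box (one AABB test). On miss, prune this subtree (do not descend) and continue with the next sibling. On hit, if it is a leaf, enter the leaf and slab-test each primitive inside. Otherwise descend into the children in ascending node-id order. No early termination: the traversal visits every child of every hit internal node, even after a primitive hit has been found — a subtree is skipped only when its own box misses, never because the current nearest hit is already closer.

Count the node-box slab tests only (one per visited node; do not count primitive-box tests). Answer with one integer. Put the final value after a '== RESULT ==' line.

Traverse from the root:
N0 x:[23/3,64/3] y:[5/3,44/3] z:[3,41/2] -> hit [23/3,44/3], descend [4, 7, 8, 9]
  N4 x:[16,58/3] y:[34/3,44/3] z:[4,19] -> miss, prune
  N7 x:[23/3,43/3] y:[5/3,29/3] z:[7/2,41/2] -> hit [23/3,29/3], descend [3, 10]
    N3 x:[23/3,40/3] y:[20/3,9] z:[7/2,13/2] -> miss, prune
    N10 x:[8,43/3] y:[5/3,29/3] z:[16,41/2] -> miss, prune
  N8 x:[50/3,64/3] y:[3,37/3] z:[7,18] -> miss, prune
  N9 x:[8,16] y:[29/3,43/3] z:[3,35/2] -> hit [29/3,43/3], descend [1, 11]
    N1 x:[31/3,47/3] y:[29/3,43/3] z:[11/2,35/2] -> hit [31/3,43/3] leaf, test {P5(miss), P11(miss), P14(miss)}
    N11 x:[8,16] y:[11,14] z:[3,13/2] -> miss, prune

9 AABB tests over nodes [0, 4, 7, 3, 10, 8, 9, 1, 11]; 1 leaf entered; closest miss.

== RESULT ==
9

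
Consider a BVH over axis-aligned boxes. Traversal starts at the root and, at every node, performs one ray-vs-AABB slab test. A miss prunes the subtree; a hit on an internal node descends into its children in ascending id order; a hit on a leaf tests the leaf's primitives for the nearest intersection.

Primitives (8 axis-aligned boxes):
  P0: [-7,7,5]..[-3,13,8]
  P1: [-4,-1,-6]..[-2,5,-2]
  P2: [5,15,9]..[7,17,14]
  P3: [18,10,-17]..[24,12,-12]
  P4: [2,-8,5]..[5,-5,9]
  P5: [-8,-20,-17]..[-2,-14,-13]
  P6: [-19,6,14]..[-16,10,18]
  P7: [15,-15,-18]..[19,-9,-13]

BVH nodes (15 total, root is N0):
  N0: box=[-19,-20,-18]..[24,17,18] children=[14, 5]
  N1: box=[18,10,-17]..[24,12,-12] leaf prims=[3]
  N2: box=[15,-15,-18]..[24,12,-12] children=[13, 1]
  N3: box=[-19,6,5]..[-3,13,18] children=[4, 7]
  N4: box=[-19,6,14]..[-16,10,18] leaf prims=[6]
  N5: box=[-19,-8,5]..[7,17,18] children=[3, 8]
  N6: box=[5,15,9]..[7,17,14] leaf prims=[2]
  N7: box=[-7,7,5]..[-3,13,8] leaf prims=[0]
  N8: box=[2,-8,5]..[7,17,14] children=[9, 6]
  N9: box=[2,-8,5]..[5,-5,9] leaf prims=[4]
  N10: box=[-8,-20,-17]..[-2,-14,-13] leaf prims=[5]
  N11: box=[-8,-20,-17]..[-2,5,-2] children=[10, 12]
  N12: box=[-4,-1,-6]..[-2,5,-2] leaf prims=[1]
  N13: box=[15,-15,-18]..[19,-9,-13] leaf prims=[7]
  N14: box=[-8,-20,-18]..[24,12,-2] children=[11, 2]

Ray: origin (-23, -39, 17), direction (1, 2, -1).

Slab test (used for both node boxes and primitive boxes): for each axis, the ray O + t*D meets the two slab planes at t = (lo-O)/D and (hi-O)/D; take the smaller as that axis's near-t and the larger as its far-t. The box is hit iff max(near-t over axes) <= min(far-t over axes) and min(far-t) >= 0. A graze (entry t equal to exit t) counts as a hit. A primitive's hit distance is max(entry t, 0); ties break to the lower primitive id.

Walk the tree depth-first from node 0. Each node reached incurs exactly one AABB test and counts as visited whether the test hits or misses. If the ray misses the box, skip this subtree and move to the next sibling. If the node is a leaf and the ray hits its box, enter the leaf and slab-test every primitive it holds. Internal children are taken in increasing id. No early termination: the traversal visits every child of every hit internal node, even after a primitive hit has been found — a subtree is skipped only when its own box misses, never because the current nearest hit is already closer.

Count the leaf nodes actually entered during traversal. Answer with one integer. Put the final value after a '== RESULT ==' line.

Traverse from the root:
N0 x:[4,47] y:[19/2,28] z:[-1,35] -> hit [19/2,28], descend [5, 14]
  N5 x:[4,30] y:[31/2,28] z:[-1,12] -> miss, prune
  N14 x:[15,47] y:[19/2,51/2] z:[19,35] -> hit [19,51/2], descend [2, 11]
    N2 x:[38,47] y:[12,51/2] z:[29,35] -> miss, prune
    N11 x:[15,21] y:[19/2,22] z:[19,34] -> hit [19,21], descend [10, 12]
      N10 x:[15,21] y:[19/2,25/2] z:[30,34] -> miss, prune
      N12 x:[19,21] y:[19,22] z:[19,23] -> hit [19,21] leaf, test {P1@t=19}

7 AABB tests over nodes [0, 5, 14, 2, 11, 10, 12]; 1 leaf entered; closest P1.

== RESULT ==
1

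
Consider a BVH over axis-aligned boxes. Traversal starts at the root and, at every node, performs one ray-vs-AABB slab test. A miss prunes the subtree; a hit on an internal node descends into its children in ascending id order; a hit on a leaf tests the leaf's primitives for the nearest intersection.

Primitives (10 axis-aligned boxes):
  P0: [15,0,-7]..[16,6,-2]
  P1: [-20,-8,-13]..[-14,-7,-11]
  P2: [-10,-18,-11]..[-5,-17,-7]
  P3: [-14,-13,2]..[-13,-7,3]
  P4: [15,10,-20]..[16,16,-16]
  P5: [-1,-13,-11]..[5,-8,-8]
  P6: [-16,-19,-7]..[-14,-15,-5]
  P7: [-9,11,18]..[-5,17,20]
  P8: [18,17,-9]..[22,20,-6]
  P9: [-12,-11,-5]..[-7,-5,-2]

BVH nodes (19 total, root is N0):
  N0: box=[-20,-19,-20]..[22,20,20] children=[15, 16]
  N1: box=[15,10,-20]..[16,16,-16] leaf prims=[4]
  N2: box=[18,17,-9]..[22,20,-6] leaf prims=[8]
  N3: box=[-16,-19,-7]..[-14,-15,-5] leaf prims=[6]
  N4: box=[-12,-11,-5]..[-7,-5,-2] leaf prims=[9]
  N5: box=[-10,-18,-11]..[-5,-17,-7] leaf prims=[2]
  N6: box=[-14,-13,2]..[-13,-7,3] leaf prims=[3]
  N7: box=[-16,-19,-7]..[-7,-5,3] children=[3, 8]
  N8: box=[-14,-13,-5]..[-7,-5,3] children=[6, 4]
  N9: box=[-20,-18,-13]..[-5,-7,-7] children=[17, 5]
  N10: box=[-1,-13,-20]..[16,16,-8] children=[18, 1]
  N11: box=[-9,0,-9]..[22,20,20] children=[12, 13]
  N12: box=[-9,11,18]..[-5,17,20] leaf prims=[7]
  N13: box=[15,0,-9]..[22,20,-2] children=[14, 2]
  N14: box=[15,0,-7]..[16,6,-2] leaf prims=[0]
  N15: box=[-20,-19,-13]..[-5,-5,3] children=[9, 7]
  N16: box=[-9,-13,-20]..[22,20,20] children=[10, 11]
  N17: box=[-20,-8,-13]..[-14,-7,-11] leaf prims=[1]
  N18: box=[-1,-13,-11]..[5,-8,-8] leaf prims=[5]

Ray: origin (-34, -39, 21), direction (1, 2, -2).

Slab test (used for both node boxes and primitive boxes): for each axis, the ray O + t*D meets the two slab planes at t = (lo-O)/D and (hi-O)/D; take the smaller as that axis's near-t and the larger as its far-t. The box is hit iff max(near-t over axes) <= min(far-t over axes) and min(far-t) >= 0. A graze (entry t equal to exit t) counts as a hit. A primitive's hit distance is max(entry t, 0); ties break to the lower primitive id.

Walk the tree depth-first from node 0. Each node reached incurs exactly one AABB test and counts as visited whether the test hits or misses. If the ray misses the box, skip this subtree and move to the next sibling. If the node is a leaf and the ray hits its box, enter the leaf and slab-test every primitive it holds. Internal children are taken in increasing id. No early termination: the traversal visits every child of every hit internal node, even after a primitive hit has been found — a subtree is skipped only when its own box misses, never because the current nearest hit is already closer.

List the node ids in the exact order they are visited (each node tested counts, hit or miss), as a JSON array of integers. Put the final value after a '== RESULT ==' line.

Trace the traversal:
N0 x:[14,56] y:[10,59/2] z:[1/2,41/2] -> hit [14,41/2], descend [15, 16]
  N15 x:[14,29] y:[10,17] z:[9,17] -> hit [14,17], descend [7, 9]
    N7 x:[18,27] y:[10,17] z:[9,14] -> miss, prune
    N9 x:[14,29] y:[21/2,16] z:[14,17] -> hit [14,16], descend [5, 17]
      N5 x:[24,29] y:[21/2,11] z:[14,16] -> miss, prune
      N17 x:[14,20] y:[31/2,16] z:[16,17] -> hit [16,16] leaf, test {P1@t=16}
  N16 x:[25,56] y:[13,59/2] z:[1/2,41/2] -> miss, prune

Summary -> nodes [0, 15, 7, 9, 5, 17, 16]; box-tests=7; leaf-entries=1; first=P1

== RESULT ==
[0, 15, 7, 9, 5, 17, 16]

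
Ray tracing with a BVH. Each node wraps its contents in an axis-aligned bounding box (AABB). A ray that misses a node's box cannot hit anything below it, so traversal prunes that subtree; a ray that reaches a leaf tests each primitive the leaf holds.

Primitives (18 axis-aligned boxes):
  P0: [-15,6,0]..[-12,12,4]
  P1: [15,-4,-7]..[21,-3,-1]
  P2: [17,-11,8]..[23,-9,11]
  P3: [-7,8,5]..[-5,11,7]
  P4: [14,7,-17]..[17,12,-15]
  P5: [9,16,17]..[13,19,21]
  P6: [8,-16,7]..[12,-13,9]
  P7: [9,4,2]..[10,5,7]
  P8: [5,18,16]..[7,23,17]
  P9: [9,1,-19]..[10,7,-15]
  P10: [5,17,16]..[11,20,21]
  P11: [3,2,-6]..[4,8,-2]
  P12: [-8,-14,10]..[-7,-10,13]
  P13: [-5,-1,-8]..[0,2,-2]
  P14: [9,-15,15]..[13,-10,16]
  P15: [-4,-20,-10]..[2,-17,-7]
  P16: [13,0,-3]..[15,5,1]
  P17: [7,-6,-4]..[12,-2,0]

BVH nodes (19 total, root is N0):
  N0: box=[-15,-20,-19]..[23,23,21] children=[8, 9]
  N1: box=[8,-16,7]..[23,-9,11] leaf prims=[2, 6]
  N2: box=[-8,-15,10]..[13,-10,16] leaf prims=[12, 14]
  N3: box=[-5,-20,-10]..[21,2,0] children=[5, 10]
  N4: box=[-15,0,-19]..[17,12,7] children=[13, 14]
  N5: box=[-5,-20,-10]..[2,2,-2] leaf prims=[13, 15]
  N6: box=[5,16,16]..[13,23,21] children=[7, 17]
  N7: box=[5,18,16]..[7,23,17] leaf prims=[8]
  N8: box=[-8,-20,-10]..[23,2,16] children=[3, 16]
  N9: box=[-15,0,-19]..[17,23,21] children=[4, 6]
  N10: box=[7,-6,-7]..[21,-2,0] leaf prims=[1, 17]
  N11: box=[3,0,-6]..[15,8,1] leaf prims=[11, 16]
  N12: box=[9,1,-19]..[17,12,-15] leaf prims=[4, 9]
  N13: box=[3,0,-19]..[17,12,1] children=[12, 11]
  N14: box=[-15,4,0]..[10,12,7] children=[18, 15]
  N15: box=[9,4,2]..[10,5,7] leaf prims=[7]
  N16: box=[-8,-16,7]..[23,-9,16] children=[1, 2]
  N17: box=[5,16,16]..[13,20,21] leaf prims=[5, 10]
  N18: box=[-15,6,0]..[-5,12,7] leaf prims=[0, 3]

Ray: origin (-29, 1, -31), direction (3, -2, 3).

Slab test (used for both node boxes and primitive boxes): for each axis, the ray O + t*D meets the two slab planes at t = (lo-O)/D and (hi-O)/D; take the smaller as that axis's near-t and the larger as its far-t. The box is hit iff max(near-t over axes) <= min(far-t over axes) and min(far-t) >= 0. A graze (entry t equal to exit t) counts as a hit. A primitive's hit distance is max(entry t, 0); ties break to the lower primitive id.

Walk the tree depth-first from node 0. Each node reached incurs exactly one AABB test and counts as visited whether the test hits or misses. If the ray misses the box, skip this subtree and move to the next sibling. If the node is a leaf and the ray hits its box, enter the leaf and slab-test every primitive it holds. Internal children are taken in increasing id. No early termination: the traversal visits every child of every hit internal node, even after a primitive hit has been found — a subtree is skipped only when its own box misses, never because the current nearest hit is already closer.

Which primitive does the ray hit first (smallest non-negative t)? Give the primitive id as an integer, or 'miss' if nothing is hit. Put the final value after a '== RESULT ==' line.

Traverse from the root:
N0 x:[14/3,52/3] y:[-11,21/2] z:[4,52/3] -> hit [14/3,21/2], descend [8, 9]
  N8 x:[7,52/3] y:[-1/2,21/2] z:[7,47/3] -> hit [7,21/2], descend [3, 16]
    N3 x:[8,50/3] y:[-1/2,21/2] z:[7,31/3] -> hit [8,31/3], descend [5, 10]
      N5 x:[8,31/3] y:[-1/2,21/2] z:[7,29/3] -> hit [8,29/3] leaf, test {P13(miss), P15(miss)}
      N10 x:[12,50/3] y:[3/2,7/2] z:[8,31/3] -> miss, prune
    N16 x:[7,52/3] y:[5,17/2] z:[38/3,47/3] -> miss, prune
  N9 x:[14/3,46/3] y:[-11,1/2] z:[4,52/3] -> miss, prune

Visited [0, 8, 3, 5, 10, 16, 9]. Tests: 7 box, 1 leaf. Nearest: miss.

== RESULT ==
miss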